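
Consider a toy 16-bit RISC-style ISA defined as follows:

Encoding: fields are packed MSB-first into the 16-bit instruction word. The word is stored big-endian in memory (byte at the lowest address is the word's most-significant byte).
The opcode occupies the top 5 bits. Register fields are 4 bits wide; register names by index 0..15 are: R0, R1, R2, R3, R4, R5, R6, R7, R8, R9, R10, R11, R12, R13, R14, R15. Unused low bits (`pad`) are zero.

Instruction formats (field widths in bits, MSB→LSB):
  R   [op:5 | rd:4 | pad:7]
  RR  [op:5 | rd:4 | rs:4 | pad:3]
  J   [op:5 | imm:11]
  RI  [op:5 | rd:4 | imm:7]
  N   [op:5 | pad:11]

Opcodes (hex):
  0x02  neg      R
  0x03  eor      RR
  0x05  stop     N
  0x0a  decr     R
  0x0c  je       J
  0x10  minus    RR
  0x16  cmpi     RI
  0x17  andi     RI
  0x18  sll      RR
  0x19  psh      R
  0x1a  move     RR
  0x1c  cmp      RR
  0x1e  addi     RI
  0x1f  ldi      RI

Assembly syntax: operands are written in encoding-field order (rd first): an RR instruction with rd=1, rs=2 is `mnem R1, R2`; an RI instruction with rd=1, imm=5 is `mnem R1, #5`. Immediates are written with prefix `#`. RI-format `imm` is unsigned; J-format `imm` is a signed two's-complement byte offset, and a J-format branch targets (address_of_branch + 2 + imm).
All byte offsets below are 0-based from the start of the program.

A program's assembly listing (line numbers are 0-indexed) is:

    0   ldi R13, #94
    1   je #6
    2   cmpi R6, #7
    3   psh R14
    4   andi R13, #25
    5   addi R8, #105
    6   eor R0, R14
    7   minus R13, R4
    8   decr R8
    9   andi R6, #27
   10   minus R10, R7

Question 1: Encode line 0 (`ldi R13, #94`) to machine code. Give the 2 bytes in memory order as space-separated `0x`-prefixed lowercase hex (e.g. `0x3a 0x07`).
0xfe 0xde

line 0 (ldi): pack op=0x1f:5|rd=13:4|imm=94:7 = 0xfede; big→ fe de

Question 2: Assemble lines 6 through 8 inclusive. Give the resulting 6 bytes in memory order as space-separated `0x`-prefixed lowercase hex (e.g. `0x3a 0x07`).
0x18 0x70 0x86 0xa0 0x54 0x00

L6: eor op=0x3:5|rd=0:4|rs=14:4|pad=0:3 ⇒ 0x1870 ⇒ big 18 70
L7: minus op=0x10:5|rd=13:4|rs=4:4|pad=0:3 ⇒ 0x86a0 ⇒ big 86 a0
L8: decr op=0xa:5|rd=8:4|pad=0:7 ⇒ 0x5400 ⇒ big 54 00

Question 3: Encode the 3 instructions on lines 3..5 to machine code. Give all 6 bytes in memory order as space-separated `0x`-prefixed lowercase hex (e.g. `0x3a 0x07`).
line 3 (psh): pack op=0x19:5|rd=14:4|pad=0:7 = 0xcf00; big→ cf 00
line 4 (andi): pack op=0x17:5|rd=13:4|imm=25:7 = 0xbe99; big→ be 99
line 5 (addi): pack op=0x1e:5|rd=8:4|imm=105:7 = 0xf469; big→ f4 69

0xcf 0x00 0xbe 0x99 0xf4 0x69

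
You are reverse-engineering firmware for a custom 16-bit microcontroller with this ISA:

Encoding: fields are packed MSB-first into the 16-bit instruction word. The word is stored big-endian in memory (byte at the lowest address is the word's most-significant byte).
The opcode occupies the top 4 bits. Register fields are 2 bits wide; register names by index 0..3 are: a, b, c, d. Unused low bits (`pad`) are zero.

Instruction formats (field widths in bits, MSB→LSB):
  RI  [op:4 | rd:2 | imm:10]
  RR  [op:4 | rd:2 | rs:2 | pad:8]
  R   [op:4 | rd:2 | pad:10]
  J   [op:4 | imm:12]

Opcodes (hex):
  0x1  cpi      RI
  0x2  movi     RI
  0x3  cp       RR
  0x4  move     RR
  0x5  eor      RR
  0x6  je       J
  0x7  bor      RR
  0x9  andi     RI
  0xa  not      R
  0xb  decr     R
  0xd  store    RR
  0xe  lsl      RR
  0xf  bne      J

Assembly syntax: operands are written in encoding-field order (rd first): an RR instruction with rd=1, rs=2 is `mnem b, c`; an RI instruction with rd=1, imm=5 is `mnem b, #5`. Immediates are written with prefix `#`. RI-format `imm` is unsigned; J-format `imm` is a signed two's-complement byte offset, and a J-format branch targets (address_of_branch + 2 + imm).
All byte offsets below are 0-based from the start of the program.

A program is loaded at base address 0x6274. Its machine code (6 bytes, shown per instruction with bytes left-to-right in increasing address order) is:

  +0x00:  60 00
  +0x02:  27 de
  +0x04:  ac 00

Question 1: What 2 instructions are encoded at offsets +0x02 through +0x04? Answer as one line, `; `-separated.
+0x02: 27 de ⇒ word 0x27de (big)
  top 4b → 0x2 → movi [RI]
  rd@[11:10]=0x1 ⇒ b
  imm@[9:0]=0x3de ⇒ #990
+0x04: ac 00 ⇒ word 0xac00 (big)
  top 4b → 0xa → not [R]
  rd@[11:10]=0x3 ⇒ d

movi b, #990; not d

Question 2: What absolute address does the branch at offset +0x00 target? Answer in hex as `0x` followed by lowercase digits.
0x6276

+0x00: 60 00 ⇒ word 0x6000 (big)
  opcode bits[15:12]=0x6: je/J
  imm@[11:0]=0x0 ⇒ #0
  target = base 0x6274 + off 0x00 + 2 + imm 0 = 0x6276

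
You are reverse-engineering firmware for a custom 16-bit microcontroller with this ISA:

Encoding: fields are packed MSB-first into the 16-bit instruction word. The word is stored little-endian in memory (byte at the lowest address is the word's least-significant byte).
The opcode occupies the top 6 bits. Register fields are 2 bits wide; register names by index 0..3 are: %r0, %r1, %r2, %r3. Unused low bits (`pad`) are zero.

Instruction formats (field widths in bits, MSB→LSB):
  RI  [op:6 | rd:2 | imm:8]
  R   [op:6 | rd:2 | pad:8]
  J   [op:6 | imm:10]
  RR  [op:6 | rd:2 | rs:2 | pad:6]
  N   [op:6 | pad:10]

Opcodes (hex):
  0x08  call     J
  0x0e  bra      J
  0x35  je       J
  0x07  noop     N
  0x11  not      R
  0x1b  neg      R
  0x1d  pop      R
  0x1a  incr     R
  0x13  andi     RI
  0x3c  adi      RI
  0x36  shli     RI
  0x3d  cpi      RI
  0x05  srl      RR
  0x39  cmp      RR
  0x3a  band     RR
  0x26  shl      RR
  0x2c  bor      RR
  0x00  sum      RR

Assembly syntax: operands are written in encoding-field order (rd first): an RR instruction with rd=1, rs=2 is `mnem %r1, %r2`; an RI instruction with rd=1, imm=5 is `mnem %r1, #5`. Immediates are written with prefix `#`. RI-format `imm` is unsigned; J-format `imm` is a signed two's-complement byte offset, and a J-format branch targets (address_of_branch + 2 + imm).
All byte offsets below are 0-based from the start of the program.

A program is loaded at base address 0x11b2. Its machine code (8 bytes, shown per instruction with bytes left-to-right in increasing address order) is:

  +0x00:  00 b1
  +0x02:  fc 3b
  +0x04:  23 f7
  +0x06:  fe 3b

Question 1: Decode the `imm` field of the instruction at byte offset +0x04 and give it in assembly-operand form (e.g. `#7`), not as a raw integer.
#35

+0x04: 23 f7 ⇒ word 0xf723 (little)
  op=0xf723>>10=0x3d ⇒ cpi (RI)
  [9:8] rd=3 = %r3
  [7:0] imm=35 = #35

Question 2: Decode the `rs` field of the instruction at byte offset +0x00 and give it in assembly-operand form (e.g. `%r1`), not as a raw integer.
%r0

@+00  little-endian(00 b1) = 0xb100
  opcode bits[15:10]=0x2c: bor/RR
  rd@[9:8]=0x1 ⇒ %r1
  rs@[7:6]=0x0 ⇒ %r0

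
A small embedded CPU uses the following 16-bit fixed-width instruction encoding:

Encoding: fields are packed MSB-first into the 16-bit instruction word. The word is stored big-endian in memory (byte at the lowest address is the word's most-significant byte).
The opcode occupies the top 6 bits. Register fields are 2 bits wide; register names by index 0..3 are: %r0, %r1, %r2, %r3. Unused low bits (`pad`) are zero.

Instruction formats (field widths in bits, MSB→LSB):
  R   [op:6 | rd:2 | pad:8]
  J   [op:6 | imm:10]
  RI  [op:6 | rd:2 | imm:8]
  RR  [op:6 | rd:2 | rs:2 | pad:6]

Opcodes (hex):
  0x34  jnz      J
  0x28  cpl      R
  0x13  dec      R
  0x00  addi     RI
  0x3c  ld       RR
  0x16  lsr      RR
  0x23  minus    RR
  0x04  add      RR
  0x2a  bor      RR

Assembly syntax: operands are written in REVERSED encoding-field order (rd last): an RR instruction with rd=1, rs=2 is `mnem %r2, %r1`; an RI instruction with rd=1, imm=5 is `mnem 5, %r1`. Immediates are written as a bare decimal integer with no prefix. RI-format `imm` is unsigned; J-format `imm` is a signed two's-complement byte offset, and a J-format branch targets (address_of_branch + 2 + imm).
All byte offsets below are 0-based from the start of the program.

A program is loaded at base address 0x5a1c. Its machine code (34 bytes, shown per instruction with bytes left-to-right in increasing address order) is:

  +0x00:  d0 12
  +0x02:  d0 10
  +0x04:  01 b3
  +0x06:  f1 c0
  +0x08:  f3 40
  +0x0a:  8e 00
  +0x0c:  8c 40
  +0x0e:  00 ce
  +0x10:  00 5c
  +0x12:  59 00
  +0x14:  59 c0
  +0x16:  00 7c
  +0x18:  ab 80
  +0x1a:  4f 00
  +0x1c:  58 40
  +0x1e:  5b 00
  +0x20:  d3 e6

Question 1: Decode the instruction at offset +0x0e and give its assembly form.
[0e] 00 ce → 0x00ce
  top 6b → 0x0 → addi [RI]
  rd: (w>>8)&0x3=0x0 → %r0
  imm: (w>>0)&0xff=0xce → 206

addi 206, %r0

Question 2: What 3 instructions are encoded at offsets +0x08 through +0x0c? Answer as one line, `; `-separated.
@+08  big-endian(f3 40) = 0xf340
  opcode bits[15:10]=0x3c: ld/RR
  rd@[9:8]=0x3 ⇒ %r3
  rs@[7:6]=0x1 ⇒ %r1
@+0a  big-endian(8e 00) = 0x8e00
  opcode bits[15:10]=0x23: minus/RR
  rd@[9:8]=0x2 ⇒ %r2
  rs@[7:6]=0x0 ⇒ %r0
@+0c  big-endian(8c 40) = 0x8c40
  opcode bits[15:10]=0x23: minus/RR
  rd@[9:8]=0x0 ⇒ %r0
  rs@[7:6]=0x1 ⇒ %r1

ld %r1, %r3; minus %r0, %r2; minus %r1, %r0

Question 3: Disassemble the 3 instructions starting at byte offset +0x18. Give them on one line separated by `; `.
off 0x18: read ab 80 as big → 0xab80
  top 6b → 0x2a → bor [RR]
  [9:8] rd=3 = %r3
  [7:6] rs=2 = %r2
off 0x1a: read 4f 00 as big → 0x4f00
  top 6b → 0x13 → dec [R]
  [9:8] rd=3 = %r3
off 0x1c: read 58 40 as big → 0x5840
  top 6b → 0x16 → lsr [RR]
  [9:8] rd=0 = %r0
  [7:6] rs=1 = %r1

bor %r2, %r3; dec %r3; lsr %r1, %r0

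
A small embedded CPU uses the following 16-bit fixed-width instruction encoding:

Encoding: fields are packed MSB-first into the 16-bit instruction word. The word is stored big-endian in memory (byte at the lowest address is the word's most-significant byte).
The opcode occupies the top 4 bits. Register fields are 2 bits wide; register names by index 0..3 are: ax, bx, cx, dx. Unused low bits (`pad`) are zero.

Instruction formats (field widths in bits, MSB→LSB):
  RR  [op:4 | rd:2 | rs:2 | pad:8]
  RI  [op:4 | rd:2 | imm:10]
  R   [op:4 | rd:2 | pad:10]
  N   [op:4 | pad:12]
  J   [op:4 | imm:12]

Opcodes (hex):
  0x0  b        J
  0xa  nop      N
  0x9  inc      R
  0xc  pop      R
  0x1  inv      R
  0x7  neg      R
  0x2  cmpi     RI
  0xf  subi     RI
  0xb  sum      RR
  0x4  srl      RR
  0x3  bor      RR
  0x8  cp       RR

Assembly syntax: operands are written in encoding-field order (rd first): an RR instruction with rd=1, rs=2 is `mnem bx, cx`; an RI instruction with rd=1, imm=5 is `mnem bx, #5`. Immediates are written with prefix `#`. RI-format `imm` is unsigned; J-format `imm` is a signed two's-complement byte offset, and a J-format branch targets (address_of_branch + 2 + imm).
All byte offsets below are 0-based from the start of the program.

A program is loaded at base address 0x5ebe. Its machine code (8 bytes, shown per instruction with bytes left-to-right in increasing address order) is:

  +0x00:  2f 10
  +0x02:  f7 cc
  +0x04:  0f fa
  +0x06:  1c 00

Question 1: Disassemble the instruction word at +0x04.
[04] 0f fa → 0x0ffa
  top 4b → 0x0 → b [J]
  imm@[11:0]=0xffa (s12→-6) ⇒ #-6

b #-6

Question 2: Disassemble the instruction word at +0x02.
subi bx, #972

@+02  big-endian(f7 cc) = 0xf7cc
  top 4b → 0xf → subi [RI]
  rd@[11:10]=0x1 ⇒ bx
  imm@[9:0]=0x3cc ⇒ #972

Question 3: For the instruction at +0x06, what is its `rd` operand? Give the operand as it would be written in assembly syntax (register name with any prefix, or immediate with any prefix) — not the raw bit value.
dx

+0x06: 1c 00 ⇒ word 0x1c00 (big)
  top 4b → 0x1 → inv [R]
  rd@[11:10]=0x3 ⇒ dx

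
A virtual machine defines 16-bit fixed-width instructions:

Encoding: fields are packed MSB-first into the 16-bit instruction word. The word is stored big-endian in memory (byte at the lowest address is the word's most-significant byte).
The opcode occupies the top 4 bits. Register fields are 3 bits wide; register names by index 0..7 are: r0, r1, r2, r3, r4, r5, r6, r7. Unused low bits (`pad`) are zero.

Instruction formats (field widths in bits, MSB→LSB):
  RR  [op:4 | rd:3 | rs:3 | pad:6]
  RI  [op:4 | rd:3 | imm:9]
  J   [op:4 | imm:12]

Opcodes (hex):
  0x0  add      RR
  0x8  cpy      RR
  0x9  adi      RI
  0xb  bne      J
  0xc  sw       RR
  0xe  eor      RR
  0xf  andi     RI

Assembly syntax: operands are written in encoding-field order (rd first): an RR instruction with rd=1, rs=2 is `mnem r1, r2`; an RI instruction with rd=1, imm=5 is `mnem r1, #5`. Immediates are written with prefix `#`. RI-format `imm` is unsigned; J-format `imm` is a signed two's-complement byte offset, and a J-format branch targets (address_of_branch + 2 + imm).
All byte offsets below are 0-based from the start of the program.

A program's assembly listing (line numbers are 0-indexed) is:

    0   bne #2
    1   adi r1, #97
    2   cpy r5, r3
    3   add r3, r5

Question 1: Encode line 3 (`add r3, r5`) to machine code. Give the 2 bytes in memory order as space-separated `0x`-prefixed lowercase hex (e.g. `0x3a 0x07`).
0x07 0x40

3. add fields op=0x0:4|rd=3:3|rs=5:3|pad=0:6 → word 0740h → 07 40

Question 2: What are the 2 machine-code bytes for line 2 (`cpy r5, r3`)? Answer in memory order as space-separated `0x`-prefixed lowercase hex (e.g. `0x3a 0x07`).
0x8a 0xc0

L2: cpy op=0x8:4|rd=5:3|rs=3:3|pad=0:6 ⇒ 0x8ac0 ⇒ big 8a c0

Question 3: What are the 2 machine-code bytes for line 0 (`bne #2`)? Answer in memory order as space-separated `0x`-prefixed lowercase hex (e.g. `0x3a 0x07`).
0. bne fields op=0xb:4|imm=2:12 → word b002h → b0 02

0xb0 0x02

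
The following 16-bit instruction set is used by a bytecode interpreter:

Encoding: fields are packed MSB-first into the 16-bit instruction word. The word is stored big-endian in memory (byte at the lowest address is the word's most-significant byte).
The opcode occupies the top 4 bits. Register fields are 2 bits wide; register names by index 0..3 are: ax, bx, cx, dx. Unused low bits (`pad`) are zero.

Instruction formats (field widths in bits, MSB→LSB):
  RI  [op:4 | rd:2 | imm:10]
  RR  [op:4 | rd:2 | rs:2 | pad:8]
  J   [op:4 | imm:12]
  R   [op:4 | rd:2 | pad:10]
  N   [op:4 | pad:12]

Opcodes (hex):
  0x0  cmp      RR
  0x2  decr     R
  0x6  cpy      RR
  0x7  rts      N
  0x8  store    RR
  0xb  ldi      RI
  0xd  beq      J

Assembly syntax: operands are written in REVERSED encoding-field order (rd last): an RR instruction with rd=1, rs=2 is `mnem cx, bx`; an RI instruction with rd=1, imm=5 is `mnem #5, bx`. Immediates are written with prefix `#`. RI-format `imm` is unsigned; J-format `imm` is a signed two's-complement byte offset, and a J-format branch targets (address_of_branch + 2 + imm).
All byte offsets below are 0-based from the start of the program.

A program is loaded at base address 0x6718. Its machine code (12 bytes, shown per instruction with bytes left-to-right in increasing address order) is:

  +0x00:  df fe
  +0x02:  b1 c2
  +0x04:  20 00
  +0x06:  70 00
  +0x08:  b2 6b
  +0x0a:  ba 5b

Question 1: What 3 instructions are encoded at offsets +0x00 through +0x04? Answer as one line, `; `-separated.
beq #-2; ldi #450, ax; decr ax

off 0x00: read df fe as big → 0xdffe
  opcode bits[15:12]=0xd: beq/J
  [11:0] imm=4094 (s12→-2) = #-2
off 0x02: read b1 c2 as big → 0xb1c2
  opcode bits[15:12]=0xb: ldi/RI
  [11:10] rd=0 = ax
  [9:0] imm=450 = #450
off 0x04: read 20 00 as big → 0x2000
  opcode bits[15:12]=0x2: decr/R
  [11:10] rd=0 = ax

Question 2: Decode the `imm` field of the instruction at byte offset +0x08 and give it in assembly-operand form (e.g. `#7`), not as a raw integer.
#619

off 0x08: read b2 6b as big → 0xb26b
  opcode bits[15:12]=0xb: ldi/RI
  rd@[11:10]=0x0 ⇒ ax
  imm@[9:0]=0x26b ⇒ #619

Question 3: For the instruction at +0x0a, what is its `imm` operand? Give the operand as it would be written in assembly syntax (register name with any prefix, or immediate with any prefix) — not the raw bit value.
#603

@+0a  big-endian(ba 5b) = 0xba5b
  top 4b → 0xb → ldi [RI]
  rd@[11:10]=0x2 ⇒ cx
  imm@[9:0]=0x25b ⇒ #603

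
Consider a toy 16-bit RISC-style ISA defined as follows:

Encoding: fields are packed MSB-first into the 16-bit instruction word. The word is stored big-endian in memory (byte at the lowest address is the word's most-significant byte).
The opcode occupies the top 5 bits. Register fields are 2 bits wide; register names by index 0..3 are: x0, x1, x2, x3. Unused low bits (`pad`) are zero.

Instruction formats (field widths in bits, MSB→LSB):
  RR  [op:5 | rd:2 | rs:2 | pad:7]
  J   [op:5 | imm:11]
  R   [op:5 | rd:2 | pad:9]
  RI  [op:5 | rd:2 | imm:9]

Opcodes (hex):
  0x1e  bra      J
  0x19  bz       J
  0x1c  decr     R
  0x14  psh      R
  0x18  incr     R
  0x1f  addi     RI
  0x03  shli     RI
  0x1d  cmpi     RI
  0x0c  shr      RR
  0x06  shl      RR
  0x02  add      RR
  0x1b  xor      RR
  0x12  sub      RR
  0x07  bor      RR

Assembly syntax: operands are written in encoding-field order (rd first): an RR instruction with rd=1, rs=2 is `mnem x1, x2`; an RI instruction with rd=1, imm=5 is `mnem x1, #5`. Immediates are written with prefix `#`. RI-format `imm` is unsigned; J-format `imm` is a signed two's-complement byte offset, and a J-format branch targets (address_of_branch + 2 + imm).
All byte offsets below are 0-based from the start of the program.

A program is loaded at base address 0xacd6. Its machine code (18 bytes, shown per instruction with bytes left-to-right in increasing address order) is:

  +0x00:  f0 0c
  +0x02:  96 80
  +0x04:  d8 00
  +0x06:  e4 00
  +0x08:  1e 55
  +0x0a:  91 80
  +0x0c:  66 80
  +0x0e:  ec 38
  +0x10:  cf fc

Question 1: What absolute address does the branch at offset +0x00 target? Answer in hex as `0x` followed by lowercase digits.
0xace4

@+00  big-endian(f0 0c) = 0xf00c
  opcode bits[15:11]=0x1e: bra/J
  imm: (w>>0)&0x7ff=0xc → #12
  target = base 0xacd6 + off 0x00 + 2 + imm 12 = 0xace4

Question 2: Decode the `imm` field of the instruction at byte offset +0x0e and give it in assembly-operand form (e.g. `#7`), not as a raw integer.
#56

off 0x0e: read ec 38 as big → 0xec38
  op=0xec38>>11=0x1d ⇒ cmpi (RI)
  rd: (w>>9)&0x3=0x2 → x2
  imm: (w>>0)&0x1ff=0x38 → #56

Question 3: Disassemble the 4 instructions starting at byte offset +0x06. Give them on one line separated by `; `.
decr x2; shli x3, #85; sub x0, x3; shr x3, x1

[06] e4 00 → 0xe400
  op=0xe400>>11=0x1c ⇒ decr (R)
  [10:9] rd=2 = x2
[08] 1e 55 → 0x1e55
  op=0x1e55>>11=0x3 ⇒ shli (RI)
  [10:9] rd=3 = x3
  [8:0] imm=85 = #85
[0a] 91 80 → 0x9180
  op=0x9180>>11=0x12 ⇒ sub (RR)
  [10:9] rd=0 = x0
  [8:7] rs=3 = x3
[0c] 66 80 → 0x6680
  op=0x6680>>11=0xc ⇒ shr (RR)
  [10:9] rd=3 = x3
  [8:7] rs=1 = x1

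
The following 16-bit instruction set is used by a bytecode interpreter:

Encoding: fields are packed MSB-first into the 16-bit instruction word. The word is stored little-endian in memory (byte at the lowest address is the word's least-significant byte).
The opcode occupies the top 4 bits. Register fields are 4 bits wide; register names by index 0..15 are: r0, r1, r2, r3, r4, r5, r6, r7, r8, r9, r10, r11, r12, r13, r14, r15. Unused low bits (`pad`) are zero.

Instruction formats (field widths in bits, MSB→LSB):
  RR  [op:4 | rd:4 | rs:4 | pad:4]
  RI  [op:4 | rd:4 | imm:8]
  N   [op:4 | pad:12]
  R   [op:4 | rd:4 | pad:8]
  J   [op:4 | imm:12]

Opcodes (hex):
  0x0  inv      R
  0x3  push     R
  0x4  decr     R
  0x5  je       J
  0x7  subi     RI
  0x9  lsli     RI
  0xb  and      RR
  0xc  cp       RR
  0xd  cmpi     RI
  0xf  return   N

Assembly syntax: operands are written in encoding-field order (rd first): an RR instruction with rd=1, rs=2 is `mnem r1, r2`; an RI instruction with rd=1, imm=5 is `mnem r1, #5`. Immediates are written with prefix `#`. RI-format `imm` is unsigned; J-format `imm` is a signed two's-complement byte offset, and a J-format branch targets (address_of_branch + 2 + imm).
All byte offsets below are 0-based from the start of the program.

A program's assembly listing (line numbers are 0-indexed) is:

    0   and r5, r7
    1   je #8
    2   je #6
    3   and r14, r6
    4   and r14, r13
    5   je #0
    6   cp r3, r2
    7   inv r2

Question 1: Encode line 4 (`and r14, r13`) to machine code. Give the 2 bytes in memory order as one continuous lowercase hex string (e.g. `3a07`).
d0be

4. and fields op=0xb:4|rd=14:4|rs=13:4|pad=0:4 → word bed0h → d0 be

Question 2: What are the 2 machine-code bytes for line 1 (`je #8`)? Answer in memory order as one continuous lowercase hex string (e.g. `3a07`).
L1: je op=0x5:4|imm=8:12 ⇒ 0x5008 ⇒ little 08 50

0850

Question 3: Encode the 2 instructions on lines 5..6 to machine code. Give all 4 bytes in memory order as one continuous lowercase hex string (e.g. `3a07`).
5. je fields op=0x5:4|imm=0:12 → word 5000h → 00 50
6. cp fields op=0xc:4|rd=3:4|rs=2:4|pad=0:4 → word c320h → 20 c3

005020c3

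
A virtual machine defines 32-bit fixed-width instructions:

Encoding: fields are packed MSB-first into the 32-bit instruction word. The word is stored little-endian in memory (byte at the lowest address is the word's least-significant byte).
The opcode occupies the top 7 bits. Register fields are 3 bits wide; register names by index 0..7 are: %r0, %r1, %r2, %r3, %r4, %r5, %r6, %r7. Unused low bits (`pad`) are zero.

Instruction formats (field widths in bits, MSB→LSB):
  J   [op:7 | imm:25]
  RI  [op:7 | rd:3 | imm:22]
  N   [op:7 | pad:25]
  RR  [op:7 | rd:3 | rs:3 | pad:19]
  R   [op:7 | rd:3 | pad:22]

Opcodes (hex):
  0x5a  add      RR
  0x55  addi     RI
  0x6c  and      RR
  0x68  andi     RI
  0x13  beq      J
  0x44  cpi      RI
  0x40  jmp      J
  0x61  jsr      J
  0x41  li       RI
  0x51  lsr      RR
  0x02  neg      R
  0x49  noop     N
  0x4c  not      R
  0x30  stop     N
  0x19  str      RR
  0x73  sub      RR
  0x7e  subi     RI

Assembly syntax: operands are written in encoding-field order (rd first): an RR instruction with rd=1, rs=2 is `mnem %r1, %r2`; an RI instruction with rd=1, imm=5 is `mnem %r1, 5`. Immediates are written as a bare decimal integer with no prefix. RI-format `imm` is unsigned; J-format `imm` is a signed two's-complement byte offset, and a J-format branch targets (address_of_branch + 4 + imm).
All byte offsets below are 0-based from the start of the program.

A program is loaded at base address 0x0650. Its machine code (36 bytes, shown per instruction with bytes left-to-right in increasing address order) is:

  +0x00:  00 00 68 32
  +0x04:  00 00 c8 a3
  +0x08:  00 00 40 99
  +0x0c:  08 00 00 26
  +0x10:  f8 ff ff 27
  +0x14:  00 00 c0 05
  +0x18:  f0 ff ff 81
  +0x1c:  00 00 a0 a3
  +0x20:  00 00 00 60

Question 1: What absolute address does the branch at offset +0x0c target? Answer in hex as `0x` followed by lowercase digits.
+0x0c: 08 00 00 26 ⇒ word 0x26000008 (little)
  op=0x26000008>>25=0x13 ⇒ beq (J)
  [24:0] imm=8 = 8
  target = base 0x0650 + off 0x0c + 4 + imm 8 = 0x0668

0x0668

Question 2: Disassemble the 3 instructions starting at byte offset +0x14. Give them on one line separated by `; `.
neg %r7; jmp -16; lsr %r6, %r4

[14] 00 00 c0 05 → 0x05c00000
  top 7b → 0x2 → neg [R]
  rd: (w>>22)&0x7=0x7 → %r7
[18] f0 ff ff 81 → 0x81fffff0
  top 7b → 0x40 → jmp [J]
  imm: (w>>0)&0x1ffffff=0x1fffff0 (s25→-16) → -16
[1c] 00 00 a0 a3 → 0xa3a00000
  top 7b → 0x51 → lsr [RR]
  rd: (w>>22)&0x7=0x6 → %r6
  rs: (w>>19)&0x7=0x4 → %r4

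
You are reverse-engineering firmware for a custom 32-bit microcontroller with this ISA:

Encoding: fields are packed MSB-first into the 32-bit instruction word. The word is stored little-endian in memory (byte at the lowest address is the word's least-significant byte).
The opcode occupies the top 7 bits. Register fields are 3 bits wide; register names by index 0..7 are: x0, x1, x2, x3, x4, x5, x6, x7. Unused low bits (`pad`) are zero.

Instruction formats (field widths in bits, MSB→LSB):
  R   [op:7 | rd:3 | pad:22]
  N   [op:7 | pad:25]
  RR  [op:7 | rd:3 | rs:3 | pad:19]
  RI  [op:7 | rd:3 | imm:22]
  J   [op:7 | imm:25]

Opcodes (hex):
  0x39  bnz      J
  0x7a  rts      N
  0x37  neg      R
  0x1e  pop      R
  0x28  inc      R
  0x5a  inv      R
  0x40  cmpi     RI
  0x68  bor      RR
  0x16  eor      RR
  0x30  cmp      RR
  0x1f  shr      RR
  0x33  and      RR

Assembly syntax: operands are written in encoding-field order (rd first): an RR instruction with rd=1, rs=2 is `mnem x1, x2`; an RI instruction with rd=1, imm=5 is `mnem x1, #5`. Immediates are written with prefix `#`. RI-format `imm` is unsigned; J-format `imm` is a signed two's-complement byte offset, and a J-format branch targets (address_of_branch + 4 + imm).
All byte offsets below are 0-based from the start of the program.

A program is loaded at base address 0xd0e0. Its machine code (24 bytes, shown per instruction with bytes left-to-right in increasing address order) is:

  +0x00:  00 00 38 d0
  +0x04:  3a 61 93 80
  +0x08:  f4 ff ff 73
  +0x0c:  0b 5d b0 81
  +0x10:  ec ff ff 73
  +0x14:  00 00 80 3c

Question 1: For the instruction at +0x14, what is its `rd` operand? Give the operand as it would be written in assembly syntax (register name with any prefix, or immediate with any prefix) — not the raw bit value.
x2

[14] 00 00 80 3c → 0x3c800000
  op=0x3c800000>>25=0x1e ⇒ pop (R)
  rd: (w>>22)&0x7=0x2 → x2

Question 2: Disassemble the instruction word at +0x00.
@+00  little-endian(00 00 38 d0) = 0xd0380000
  opcode bits[31:25]=0x68: bor/RR
  [24:22] rd=0 = x0
  [21:19] rs=7 = x7

bor x0, x7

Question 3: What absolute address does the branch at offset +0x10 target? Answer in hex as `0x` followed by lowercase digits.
+0x10: ec ff ff 73 ⇒ word 0x73ffffec (little)
  opcode bits[31:25]=0x39: bnz/J
  imm@[24:0]=0x1ffffec (s25→-20) ⇒ #-20
  target = base 0xd0e0 + off 0x10 + 4 + imm -20 = 0xd0e0

0xd0e0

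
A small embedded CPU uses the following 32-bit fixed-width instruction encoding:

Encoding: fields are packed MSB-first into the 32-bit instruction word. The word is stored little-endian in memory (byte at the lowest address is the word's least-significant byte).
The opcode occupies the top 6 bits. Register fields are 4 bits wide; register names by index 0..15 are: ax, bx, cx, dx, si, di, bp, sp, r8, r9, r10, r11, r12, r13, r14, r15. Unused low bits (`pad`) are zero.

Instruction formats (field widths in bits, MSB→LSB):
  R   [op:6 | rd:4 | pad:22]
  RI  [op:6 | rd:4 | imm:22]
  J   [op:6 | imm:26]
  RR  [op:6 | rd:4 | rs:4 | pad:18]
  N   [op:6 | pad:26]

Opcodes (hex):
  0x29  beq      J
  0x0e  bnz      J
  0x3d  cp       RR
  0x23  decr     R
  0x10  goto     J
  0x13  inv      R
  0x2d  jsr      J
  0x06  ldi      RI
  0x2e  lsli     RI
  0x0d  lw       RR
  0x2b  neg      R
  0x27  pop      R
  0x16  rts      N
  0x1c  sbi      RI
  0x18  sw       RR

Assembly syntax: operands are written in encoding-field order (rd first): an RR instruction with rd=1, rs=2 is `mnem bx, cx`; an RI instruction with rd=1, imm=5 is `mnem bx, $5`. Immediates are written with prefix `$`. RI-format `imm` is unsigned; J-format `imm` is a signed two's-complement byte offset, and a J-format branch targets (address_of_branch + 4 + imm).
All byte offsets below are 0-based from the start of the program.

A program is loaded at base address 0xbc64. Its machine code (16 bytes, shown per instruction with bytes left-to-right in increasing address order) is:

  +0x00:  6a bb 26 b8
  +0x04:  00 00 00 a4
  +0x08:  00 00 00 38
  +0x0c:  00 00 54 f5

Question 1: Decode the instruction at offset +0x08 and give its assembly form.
bnz $0

@+08  little-endian(00 00 00 38) = 0x38000000
  op=0x38000000>>26=0xe ⇒ bnz (J)
  [25:0] imm=0 = $0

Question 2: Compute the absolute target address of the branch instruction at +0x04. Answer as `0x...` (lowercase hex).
0xbc6c

+0x04: 00 00 00 a4 ⇒ word 0xa4000000 (little)
  opcode bits[31:26]=0x29: beq/J
  [25:0] imm=0 = $0
  target = base 0xbc64 + off 0x04 + 4 + imm 0 = 0xbc6c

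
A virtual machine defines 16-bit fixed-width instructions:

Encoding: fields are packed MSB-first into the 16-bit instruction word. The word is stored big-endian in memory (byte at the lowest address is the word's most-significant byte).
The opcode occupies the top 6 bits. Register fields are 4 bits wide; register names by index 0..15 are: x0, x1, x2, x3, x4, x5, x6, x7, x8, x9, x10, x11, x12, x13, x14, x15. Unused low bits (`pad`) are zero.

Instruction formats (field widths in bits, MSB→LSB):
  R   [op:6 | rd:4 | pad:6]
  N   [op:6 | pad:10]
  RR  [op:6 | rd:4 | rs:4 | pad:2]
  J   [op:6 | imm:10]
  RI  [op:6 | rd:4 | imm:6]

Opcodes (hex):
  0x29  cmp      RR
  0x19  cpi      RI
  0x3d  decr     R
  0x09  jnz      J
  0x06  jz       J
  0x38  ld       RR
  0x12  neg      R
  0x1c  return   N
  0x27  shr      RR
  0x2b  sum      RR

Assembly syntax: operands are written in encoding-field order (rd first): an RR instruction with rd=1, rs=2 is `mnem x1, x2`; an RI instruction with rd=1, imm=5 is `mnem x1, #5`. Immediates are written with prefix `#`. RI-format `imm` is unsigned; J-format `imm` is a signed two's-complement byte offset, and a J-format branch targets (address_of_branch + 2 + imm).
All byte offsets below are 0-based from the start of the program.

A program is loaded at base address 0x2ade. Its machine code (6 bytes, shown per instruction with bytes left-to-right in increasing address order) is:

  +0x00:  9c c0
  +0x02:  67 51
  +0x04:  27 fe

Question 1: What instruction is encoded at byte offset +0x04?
[04] 27 fe → 0x27fe
  op=0x27fe>>10=0x9 ⇒ jnz (J)
  [9:0] imm=1022 (s10→-2) = #-2

jnz #-2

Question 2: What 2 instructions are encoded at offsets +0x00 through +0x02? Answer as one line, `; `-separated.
shr x3, x0; cpi x13, #17

off 0x00: read 9c c0 as big → 0x9cc0
  op=0x9cc0>>10=0x27 ⇒ shr (RR)
  [9:6] rd=3 = x3
  [5:2] rs=0 = x0
off 0x02: read 67 51 as big → 0x6751
  op=0x6751>>10=0x19 ⇒ cpi (RI)
  [9:6] rd=13 = x13
  [5:0] imm=17 = #17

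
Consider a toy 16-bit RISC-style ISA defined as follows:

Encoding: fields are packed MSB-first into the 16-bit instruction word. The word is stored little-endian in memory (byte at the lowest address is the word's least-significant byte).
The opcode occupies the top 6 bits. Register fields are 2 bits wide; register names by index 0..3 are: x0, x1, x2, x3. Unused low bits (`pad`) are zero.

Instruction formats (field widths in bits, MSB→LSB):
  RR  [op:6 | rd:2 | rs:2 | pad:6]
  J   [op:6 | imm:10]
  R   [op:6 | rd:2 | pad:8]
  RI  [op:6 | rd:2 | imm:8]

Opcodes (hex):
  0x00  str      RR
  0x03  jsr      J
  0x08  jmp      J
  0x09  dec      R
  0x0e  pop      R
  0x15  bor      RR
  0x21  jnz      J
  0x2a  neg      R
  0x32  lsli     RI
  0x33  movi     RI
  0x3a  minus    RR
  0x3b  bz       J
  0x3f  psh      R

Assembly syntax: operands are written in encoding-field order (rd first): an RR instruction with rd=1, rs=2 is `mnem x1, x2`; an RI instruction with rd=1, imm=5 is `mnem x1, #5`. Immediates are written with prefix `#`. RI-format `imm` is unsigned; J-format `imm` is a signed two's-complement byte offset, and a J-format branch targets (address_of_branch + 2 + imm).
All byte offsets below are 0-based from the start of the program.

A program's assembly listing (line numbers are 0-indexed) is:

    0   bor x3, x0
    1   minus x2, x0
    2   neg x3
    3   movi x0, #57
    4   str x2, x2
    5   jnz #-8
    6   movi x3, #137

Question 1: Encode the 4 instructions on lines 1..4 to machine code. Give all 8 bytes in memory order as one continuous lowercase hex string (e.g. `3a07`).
line 1 (minus): pack op=0x3a:6|rd=2:2|rs=0:2|pad=0:6 = 0xea00; little→ 00 ea
line 2 (neg): pack op=0x2a:6|rd=3:2|pad=0:8 = 0xab00; little→ 00 ab
line 3 (movi): pack op=0x33:6|rd=0:2|imm=57:8 = 0xcc39; little→ 39 cc
line 4 (str): pack op=0x0:6|rd=2:2|rs=2:2|pad=0:6 = 0x0280; little→ 80 02

00ea00ab39cc8002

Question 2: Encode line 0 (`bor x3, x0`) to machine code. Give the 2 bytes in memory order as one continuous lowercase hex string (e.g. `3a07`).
0057

line 0 (bor): pack op=0x15:6|rd=3:2|rs=0:2|pad=0:6 = 0x5700; little→ 00 57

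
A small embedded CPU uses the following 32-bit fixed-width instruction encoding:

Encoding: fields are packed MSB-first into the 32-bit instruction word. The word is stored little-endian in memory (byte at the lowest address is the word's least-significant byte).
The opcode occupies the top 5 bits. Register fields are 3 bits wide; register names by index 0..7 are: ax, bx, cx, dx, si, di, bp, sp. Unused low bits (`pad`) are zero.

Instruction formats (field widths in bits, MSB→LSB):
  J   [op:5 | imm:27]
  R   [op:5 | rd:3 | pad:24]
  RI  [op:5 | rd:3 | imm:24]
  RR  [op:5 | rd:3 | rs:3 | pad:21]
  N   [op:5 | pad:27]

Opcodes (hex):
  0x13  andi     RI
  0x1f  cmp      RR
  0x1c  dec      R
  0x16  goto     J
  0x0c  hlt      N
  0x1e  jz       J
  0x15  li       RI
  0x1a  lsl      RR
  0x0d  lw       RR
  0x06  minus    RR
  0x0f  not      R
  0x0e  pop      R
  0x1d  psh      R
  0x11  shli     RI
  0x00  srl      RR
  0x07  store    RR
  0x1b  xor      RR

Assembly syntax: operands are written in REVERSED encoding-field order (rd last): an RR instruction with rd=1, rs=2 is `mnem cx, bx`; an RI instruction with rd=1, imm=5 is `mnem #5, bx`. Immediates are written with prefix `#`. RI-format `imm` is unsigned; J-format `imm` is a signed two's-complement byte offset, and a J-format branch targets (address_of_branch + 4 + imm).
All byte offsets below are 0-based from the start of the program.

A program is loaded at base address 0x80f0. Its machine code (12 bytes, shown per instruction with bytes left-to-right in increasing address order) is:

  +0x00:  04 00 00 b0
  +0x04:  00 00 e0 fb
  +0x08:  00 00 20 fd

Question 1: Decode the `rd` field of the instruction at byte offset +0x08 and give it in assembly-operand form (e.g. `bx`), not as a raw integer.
di

+0x08: 00 00 20 fd ⇒ word 0xfd200000 (little)
  opcode bits[31:27]=0x1f: cmp/RR
  [26:24] rd=5 = di
  [23:21] rs=1 = bx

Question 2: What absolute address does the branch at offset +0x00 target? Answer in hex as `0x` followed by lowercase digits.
[00] 04 00 00 b0 → 0xb0000004
  top 5b → 0x16 → goto [J]
  [26:0] imm=4 = #4
  target = base 0x80f0 + off 0x00 + 4 + imm 4 = 0x80f8

0x80f8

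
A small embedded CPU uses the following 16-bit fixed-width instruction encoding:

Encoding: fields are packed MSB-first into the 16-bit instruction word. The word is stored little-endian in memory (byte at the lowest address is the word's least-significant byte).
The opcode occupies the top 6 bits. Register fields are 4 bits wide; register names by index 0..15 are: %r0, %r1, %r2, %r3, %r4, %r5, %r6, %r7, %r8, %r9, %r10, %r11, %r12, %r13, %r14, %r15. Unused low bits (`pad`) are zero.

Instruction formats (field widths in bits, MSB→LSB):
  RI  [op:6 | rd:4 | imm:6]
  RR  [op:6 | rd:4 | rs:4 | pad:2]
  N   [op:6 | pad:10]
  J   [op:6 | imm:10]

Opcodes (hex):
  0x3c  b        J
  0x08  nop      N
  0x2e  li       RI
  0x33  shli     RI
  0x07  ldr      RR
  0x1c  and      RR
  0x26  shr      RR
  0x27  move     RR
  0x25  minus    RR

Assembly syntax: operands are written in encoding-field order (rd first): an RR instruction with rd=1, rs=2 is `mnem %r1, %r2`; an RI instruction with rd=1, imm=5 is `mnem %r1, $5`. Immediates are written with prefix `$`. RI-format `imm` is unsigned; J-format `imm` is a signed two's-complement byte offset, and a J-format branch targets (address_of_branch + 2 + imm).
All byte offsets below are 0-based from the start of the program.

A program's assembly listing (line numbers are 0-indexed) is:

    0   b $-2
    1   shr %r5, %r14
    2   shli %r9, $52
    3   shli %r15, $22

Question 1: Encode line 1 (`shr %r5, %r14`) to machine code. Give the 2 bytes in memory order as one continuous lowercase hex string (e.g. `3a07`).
L1: shr op=0x26:6|rd=5:4|rs=14:4|pad=0:2 ⇒ 0x9978 ⇒ little 78 99

7899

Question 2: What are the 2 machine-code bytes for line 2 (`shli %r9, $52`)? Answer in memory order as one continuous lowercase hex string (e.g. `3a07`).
74ce

2. shli fields op=0x33:6|rd=9:4|imm=52:6 → word ce74h → 74 ce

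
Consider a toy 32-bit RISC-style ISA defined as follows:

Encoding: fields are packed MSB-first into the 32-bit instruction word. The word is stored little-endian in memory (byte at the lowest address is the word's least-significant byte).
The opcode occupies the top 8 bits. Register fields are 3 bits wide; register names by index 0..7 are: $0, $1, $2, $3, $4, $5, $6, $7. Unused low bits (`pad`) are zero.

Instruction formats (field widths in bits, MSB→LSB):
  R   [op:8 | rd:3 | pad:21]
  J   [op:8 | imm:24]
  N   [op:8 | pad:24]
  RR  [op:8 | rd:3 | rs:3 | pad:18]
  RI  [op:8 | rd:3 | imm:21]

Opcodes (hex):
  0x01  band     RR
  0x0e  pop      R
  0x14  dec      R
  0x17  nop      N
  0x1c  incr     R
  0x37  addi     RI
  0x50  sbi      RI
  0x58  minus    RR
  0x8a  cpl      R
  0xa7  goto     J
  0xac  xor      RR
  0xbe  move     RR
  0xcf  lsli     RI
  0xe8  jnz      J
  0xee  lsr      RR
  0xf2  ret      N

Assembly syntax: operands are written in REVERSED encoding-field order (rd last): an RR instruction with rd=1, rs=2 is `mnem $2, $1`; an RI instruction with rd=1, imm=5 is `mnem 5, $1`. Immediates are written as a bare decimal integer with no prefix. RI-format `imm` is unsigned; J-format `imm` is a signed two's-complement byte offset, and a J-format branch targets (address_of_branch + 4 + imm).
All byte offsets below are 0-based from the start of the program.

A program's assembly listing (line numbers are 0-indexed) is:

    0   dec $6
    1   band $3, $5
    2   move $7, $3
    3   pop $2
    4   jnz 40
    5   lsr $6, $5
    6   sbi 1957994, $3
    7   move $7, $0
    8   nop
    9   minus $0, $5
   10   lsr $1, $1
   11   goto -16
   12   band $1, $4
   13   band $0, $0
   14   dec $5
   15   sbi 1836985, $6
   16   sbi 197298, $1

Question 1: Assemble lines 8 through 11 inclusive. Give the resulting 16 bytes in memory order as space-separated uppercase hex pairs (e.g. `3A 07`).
00 00 00 17 00 00 A0 58 00 00 24 EE F0 FF FF A7

line 8 (nop): pack op=0x17:8|pad=0:24 = 0x17000000; little→ 00 00 00 17
line 9 (minus): pack op=0x58:8|rd=5:3|rs=0:3|pad=0:18 = 0x58a00000; little→ 00 00 a0 58
line 10 (lsr): pack op=0xee:8|rd=1:3|rs=1:3|pad=0:18 = 0xee240000; little→ 00 00 24 ee
line 11 (goto): pack op=0xa7:8|imm=-16:24 = 0xa7fffff0; little→ f0 ff ff a7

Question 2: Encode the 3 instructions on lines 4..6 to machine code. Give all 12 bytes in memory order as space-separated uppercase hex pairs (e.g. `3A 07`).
L4: jnz op=0xe8:8|imm=40:24 ⇒ 0xe8000028 ⇒ little 28 00 00 e8
L5: lsr op=0xee:8|rd=5:3|rs=6:3|pad=0:18 ⇒ 0xeeb80000 ⇒ little 00 00 b8 ee
L6: sbi op=0x50:8|rd=3:3|imm=1957994:21 ⇒ 0x507de06a ⇒ little 6a e0 7d 50

28 00 00 E8 00 00 B8 EE 6A E0 7D 50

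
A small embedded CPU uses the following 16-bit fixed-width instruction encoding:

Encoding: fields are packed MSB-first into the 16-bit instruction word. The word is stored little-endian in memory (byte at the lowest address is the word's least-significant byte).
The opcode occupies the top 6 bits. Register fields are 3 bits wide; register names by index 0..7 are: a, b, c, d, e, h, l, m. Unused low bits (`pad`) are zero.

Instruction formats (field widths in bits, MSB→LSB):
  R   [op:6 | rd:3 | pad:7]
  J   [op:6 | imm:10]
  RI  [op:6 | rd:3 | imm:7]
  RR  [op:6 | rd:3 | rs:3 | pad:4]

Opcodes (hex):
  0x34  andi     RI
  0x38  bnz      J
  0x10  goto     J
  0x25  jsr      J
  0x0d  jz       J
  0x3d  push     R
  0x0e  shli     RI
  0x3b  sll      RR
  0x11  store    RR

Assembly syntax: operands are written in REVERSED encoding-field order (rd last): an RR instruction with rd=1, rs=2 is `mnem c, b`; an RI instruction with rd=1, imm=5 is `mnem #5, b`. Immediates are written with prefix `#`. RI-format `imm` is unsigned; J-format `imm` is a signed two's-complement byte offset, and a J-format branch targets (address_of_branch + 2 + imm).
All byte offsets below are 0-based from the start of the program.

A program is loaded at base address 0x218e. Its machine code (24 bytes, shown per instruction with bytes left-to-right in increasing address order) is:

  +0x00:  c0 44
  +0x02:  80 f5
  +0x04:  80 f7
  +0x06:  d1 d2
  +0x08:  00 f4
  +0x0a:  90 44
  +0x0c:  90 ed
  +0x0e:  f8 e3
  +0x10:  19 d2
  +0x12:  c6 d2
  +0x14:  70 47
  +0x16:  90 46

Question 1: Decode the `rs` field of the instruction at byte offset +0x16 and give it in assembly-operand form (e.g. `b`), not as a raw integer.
b

@+16  little-endian(90 46) = 0x4690
  opcode bits[15:10]=0x11: store/RR
  rd: (w>>7)&0x7=0x5 → h
  rs: (w>>4)&0x7=0x1 → b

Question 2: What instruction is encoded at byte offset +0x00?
store e, b

[00] c0 44 → 0x44c0
  op=0x44c0>>10=0x11 ⇒ store (RR)
  rd@[9:7]=0x1 ⇒ b
  rs@[6:4]=0x4 ⇒ e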